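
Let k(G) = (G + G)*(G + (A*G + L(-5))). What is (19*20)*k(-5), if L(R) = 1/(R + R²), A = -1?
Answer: -190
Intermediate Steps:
k(G) = G/10 (k(G) = (G + G)*(G + (-G + 1/((-5)*(1 - 5)))) = (2*G)*(G + (-G - ⅕/(-4))) = (2*G)*(G + (-G - ⅕*(-¼))) = (2*G)*(G + (-G + 1/20)) = (2*G)*(G + (1/20 - G)) = (2*G)*(1/20) = G/10)
(19*20)*k(-5) = (19*20)*((⅒)*(-5)) = 380*(-½) = -190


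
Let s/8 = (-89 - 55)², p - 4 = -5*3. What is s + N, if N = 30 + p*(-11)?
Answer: 166039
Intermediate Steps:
p = -11 (p = 4 - 5*3 = 4 - 15 = -11)
s = 165888 (s = 8*(-89 - 55)² = 8*(-144)² = 8*20736 = 165888)
N = 151 (N = 30 - 11*(-11) = 30 + 121 = 151)
s + N = 165888 + 151 = 166039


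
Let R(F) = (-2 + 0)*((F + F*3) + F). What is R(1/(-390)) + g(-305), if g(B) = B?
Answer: -11894/39 ≈ -304.97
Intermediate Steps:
R(F) = -10*F (R(F) = -2*((F + 3*F) + F) = -2*(4*F + F) = -10*F)
R(1/(-390)) + g(-305) = -10/(-390) - 305 = -10*(-1/390) - 305 = 1/39 - 305 = -11894/39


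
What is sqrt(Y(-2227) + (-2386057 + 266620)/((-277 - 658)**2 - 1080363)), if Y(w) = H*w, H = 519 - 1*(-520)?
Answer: I*sqrt(98321829502680226)/206138 ≈ 1521.1*I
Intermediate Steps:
H = 1039 (H = 519 + 520 = 1039)
Y(w) = 1039*w
sqrt(Y(-2227) + (-2386057 + 266620)/((-277 - 658)**2 - 1080363)) = sqrt(1039*(-2227) + (-2386057 + 266620)/((-277 - 658)**2 - 1080363)) = sqrt(-2313853 - 2119437/((-935)**2 - 1080363)) = sqrt(-2313853 - 2119437/(874225 - 1080363)) = sqrt(-2313853 - 2119437/(-206138)) = sqrt(-2313853 - 2119437*(-1/206138)) = sqrt(-2313853 + 2119437/206138) = sqrt(-476970910277/206138) = I*sqrt(98321829502680226)/206138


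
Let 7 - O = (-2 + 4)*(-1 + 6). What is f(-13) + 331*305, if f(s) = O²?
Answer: 100964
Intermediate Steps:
O = -3 (O = 7 - (-2 + 4)*(-1 + 6) = 7 - 2*5 = 7 - 1*10 = 7 - 10 = -3)
f(s) = 9 (f(s) = (-3)² = 9)
f(-13) + 331*305 = 9 + 331*305 = 9 + 100955 = 100964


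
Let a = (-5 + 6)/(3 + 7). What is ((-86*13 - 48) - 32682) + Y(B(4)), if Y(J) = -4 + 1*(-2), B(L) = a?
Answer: -33854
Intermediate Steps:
a = ⅒ (a = 1/10 = 1*(⅒) = ⅒ ≈ 0.10000)
B(L) = ⅒
Y(J) = -6 (Y(J) = -4 - 2 = -6)
((-86*13 - 48) - 32682) + Y(B(4)) = ((-86*13 - 48) - 32682) - 6 = ((-1118 - 48) - 32682) - 6 = (-1166 - 32682) - 6 = -33848 - 6 = -33854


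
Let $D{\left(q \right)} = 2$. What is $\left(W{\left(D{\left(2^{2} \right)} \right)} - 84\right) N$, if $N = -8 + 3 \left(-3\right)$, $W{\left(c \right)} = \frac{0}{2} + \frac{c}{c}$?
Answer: $1411$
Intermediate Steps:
$W{\left(c \right)} = 1$ ($W{\left(c \right)} = 0 \cdot \frac{1}{2} + 1 = 0 + 1 = 1$)
$N = -17$ ($N = -8 - 9 = -17$)
$\left(W{\left(D{\left(2^{2} \right)} \right)} - 84\right) N = \left(1 - 84\right) \left(-17\right) = \left(-83\right) \left(-17\right) = 1411$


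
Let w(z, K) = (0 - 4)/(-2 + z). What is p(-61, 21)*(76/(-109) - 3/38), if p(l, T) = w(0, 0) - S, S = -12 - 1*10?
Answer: -38580/2071 ≈ -18.629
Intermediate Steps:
w(z, K) = -4/(-2 + z)
S = -22 (S = -12 - 10 = -22)
p(l, T) = 24 (p(l, T) = -4/(-2 + 0) - 1*(-22) = -4/(-2) + 22 = -4*(-½) + 22 = 2 + 22 = 24)
p(-61, 21)*(76/(-109) - 3/38) = 24*(76/(-109) - 3/38) = 24*(76*(-1/109) - 3*1/38) = 24*(-76/109 - 3/38) = 24*(-3215/4142) = -38580/2071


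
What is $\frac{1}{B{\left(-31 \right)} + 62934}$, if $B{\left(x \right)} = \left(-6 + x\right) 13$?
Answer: $\frac{1}{62453} \approx 1.6012 \cdot 10^{-5}$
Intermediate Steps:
$B{\left(x \right)} = -78 + 13 x$
$\frac{1}{B{\left(-31 \right)} + 62934} = \frac{1}{\left(-78 + 13 \left(-31\right)\right) + 62934} = \frac{1}{\left(-78 - 403\right) + 62934} = \frac{1}{-481 + 62934} = \frac{1}{62453}$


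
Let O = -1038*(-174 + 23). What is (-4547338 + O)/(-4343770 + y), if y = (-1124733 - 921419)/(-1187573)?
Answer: 89899276100/88940378001 ≈ 1.0108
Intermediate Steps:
O = 156738 (O = -1038*(-151) = 156738)
y = 2046152/1187573 (y = -2046152*(-1/1187573) = 2046152/1187573 ≈ 1.7230)
(-4547338 + O)/(-4343770 + y) = (-4547338 + 156738)/(-4343770 + 2046152/1187573) = -4390600/(-5158541924058/1187573) = -4390600*(-1187573/5158541924058) = 89899276100/88940378001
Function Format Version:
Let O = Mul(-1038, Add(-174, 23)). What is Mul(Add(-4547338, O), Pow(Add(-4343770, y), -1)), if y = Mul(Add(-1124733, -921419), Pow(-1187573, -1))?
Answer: Rational(89899276100, 88940378001) ≈ 1.0108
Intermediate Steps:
O = 156738 (O = Mul(-1038, -151) = 156738)
y = Rational(2046152, 1187573) (y = Mul(-2046152, Rational(-1, 1187573)) = Rational(2046152, 1187573) ≈ 1.7230)
Mul(Add(-4547338, O), Pow(Add(-4343770, y), -1)) = Mul(Add(-4547338, 156738), Pow(Add(-4343770, Rational(2046152, 1187573)), -1)) = Mul(-4390600, Pow(Rational(-5158541924058, 1187573), -1)) = Mul(-4390600, Rational(-1187573, 5158541924058)) = Rational(89899276100, 88940378001)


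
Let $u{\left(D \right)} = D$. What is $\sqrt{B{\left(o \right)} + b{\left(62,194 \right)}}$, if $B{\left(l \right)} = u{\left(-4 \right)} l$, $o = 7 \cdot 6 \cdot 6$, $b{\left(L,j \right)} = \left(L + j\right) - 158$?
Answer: $i \sqrt{910} \approx 30.166 i$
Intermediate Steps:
$b{\left(L,j \right)} = -158 + L + j$
$o = 252$ ($o = 42 \cdot 6 = 252$)
$B{\left(l \right)} = - 4 l$
$\sqrt{B{\left(o \right)} + b{\left(62,194 \right)}} = \sqrt{\left(-4\right) 252 + \left(-158 + 62 + 194\right)} = \sqrt{-1008 + 98} = \sqrt{-910} = i \sqrt{910}$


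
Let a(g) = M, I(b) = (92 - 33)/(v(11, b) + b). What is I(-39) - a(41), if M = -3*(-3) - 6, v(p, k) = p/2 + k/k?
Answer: -313/65 ≈ -4.8154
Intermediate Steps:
v(p, k) = 1 + p/2 (v(p, k) = p*(½) + 1 = p/2 + 1 = 1 + p/2)
I(b) = 59/(13/2 + b) (I(b) = (92 - 33)/((1 + (½)*11) + b) = 59/((1 + 11/2) + b) = 59/(13/2 + b))
M = 3 (M = 9 - 6 = 3)
a(g) = 3
I(-39) - a(41) = 118/(13 + 2*(-39)) - 1*3 = 118/(13 - 78) - 3 = 118/(-65) - 3 = 118*(-1/65) - 3 = -118/65 - 3 = -313/65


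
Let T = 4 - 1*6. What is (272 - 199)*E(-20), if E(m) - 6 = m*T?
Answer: 3358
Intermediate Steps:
T = -2 (T = 4 - 6 = -2)
E(m) = 6 - 2*m (E(m) = 6 + m*(-2) = 6 - 2*m)
(272 - 199)*E(-20) = (272 - 199)*(6 - 2*(-20)) = 73*(6 + 40) = 73*46 = 3358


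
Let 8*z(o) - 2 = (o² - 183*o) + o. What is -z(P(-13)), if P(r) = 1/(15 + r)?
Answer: 355/32 ≈ 11.094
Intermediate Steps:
z(o) = ¼ - 91*o/4 + o²/8 (z(o) = ¼ + ((o² - 183*o) + o)/8 = ¼ + (o² - 182*o)/8 = ¼ + (-91*o/4 + o²/8) = ¼ - 91*o/4 + o²/8)
-z(P(-13)) = -(¼ - 91/(4*(15 - 13)) + (1/(15 - 13))²/8) = -(¼ - 91/4/2 + (1/2)²/8) = -(¼ - 91/4*½ + (½)²/8) = -(¼ - 91/8 + (⅛)*(¼)) = -(¼ - 91/8 + 1/32) = -1*(-355/32) = 355/32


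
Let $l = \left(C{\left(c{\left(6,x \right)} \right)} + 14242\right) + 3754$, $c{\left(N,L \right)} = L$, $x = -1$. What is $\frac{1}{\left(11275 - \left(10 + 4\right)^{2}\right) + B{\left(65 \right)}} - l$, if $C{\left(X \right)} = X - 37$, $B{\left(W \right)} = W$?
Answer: $- \frac{200123951}{11144} \approx -17958.0$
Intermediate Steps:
$C{\left(X \right)} = -37 + X$ ($C{\left(X \right)} = X - 37 = -37 + X$)
$l = 17958$ ($l = \left(\left(-37 - 1\right) + 14242\right) + 3754 = \left(-38 + 14242\right) + 3754 = 14204 + 3754 = 17958$)
$\frac{1}{\left(11275 - \left(10 + 4\right)^{2}\right) + B{\left(65 \right)}} - l = \frac{1}{\left(11275 - \left(10 + 4\right)^{2}\right) + 65} - 17958 = \frac{1}{\left(11275 - 14^{2}\right) + 65} - 17958 = \frac{1}{\left(11275 - 196\right) + 65} - 17958 = \frac{1}{11079 + 65} - 17958 = \frac{1}{11144} - 17958 = - \frac{200123951}{11144}$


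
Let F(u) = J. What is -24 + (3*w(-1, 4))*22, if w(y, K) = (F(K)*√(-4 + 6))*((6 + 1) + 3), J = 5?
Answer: -24 + 3300*√2 ≈ 4642.9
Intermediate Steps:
F(u) = 5
w(y, K) = 50*√2 (w(y, K) = (5*√(-4 + 6))*((6 + 1) + 3) = (5*√2)*(7 + 3) = (5*√2)*10 = 50*√2)
-24 + (3*w(-1, 4))*22 = -24 + (3*(50*√2))*22 = -24 + (150*√2)*22 = -24 + 3300*√2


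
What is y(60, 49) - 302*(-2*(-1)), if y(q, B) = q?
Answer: -544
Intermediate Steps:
y(60, 49) - 302*(-2*(-1)) = 60 - 302*(-2*(-1)) = 60 - 302*2 = 60 - 1*604 = 60 - 604 = -544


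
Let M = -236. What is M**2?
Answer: 55696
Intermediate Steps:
M**2 = (-236)**2 = 55696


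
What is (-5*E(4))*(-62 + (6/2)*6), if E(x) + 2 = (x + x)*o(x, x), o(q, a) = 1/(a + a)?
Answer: -220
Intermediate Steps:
o(q, a) = 1/(2*a)
E(x) = -1 (E(x) = -2 + (x + x)*(1/(2*x)) = -2 + (2*x)*(1/(2*x)) = -2 + 1 = -1)
(-5*E(4))*(-62 + (6/2)*6) = (-5*(-1))*(-62 + (6/2)*6) = 5*(-62 + (6*(½))*6) = 5*(-62 + 3*6) = 5*(-62 + 18) = 5*(-44) = -220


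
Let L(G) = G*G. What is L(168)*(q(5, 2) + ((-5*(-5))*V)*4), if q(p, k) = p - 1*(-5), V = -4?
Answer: -11007360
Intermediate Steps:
L(G) = G**2
q(p, k) = 5 + p (q(p, k) = p + 5 = 5 + p)
L(168)*(q(5, 2) + ((-5*(-5))*V)*4) = 168**2*((5 + 5) + (-5*(-5)*(-4))*4) = 28224*(10 + (25*(-4))*4) = 28224*(10 - 100*4) = 28224*(10 - 400) = 28224*(-390) = -11007360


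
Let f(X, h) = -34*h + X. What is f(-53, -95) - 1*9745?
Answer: -6568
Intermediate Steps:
f(X, h) = X - 34*h
f(-53, -95) - 1*9745 = (-53 - 34*(-95)) - 1*9745 = (-53 + 3230) - 9745 = 3177 - 9745 = -6568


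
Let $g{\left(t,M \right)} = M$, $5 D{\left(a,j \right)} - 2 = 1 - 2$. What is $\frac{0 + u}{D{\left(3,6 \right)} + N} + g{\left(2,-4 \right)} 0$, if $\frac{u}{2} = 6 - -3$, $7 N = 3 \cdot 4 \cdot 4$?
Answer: $\frac{630}{247} \approx 2.5506$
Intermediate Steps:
$D{\left(a,j \right)} = \frac{1}{5}$ ($D{\left(a,j \right)} = \frac{2}{5} + \frac{1 - 2}{5} = \frac{2}{5} + \frac{1}{5} \left(-1\right) = \frac{2}{5} - \frac{1}{5} = \frac{1}{5}$)
$N = \frac{48}{7}$ ($N = \frac{3 \cdot 4 \cdot 4}{7} = \frac{12 \cdot 4}{7} = \frac{1}{7} \cdot 48 = \frac{48}{7} \approx 6.8571$)
$u = 18$ ($u = 2 \left(6 - -3\right) = 2 \left(6 + 3\right) = 2 \cdot 9 = 18$)
$\frac{0 + u}{D{\left(3,6 \right)} + N} + g{\left(2,-4 \right)} 0 = \frac{0 + 18}{\frac{1}{5} + \frac{48}{7}} - 0 = \frac{18}{\frac{247}{35}} + 0 = 18 \cdot \frac{35}{247} + 0 = \frac{630}{247} + 0 = \frac{630}{247}$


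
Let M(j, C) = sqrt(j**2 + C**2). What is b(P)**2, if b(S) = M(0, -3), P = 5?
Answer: 9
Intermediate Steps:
M(j, C) = sqrt(C**2 + j**2)
b(S) = 3 (b(S) = sqrt((-3)**2 + 0**2) = sqrt(9 + 0) = sqrt(9) = 3)
b(P)**2 = 3**2 = 9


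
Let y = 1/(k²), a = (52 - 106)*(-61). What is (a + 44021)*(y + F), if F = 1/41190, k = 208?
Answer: 399594101/178204416 ≈ 2.2423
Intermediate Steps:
a = 3294 (a = -54*(-61) = 3294)
F = 1/41190 ≈ 2.4278e-5
y = 1/43264 (y = 1/(208²) = 1/43264 ≈ 2.3114e-5)
(a + 44021)*(y + F) = (3294 + 44021)*(1/43264 + 1/41190) = 47315*(42227/891022080) = 399594101/178204416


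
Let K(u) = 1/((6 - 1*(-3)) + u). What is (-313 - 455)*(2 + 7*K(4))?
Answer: -25344/13 ≈ -1949.5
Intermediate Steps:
K(u) = 1/(9 + u) (K(u) = 1/((6 + 3) + u) = 1/(9 + u))
(-313 - 455)*(2 + 7*K(4)) = (-313 - 455)*(2 + 7/(9 + 4)) = -768*(2 + 7/13) = -768*33/13 = -25344/13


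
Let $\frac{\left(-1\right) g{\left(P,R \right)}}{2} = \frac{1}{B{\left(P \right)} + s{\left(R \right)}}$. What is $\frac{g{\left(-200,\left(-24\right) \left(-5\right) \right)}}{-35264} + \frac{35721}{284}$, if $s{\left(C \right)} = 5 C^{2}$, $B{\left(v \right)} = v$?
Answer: $\frac{11305496462471}{89884409600} \approx 125.78$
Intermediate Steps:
$g{\left(P,R \right)} = - \frac{2}{P + 5 R^{2}}$
$\frac{g{\left(-200,\left(-24\right) \left(-5\right) \right)}}{-35264} + \frac{35721}{284} = \frac{\left(-2\right) \frac{1}{-200 + 5 \left(\left(-24\right) \left(-5\right)\right)^{2}}}{-35264} + \frac{35721}{284} = - \frac{2}{-200 + 5 \cdot 120^{2}} \left(- \frac{1}{35264}\right) + 35721 \cdot \frac{1}{284} = - \frac{2}{-200 + 5 \cdot 14400} \left(- \frac{1}{35264}\right) + \frac{35721}{284} = - \frac{2}{-200 + 72000} \left(- \frac{1}{35264}\right) + \frac{35721}{284} = - \frac{2}{71800} \left(- \frac{1}{35264}\right) + \frac{35721}{284} = \left(-2\right) \frac{1}{71800} \left(- \frac{1}{35264}\right) + \frac{35721}{284} = \left(- \frac{1}{35900}\right) \left(- \frac{1}{35264}\right) + \frac{35721}{284} = \frac{1}{1265977600} + \frac{35721}{284} = \frac{11305496462471}{89884409600}$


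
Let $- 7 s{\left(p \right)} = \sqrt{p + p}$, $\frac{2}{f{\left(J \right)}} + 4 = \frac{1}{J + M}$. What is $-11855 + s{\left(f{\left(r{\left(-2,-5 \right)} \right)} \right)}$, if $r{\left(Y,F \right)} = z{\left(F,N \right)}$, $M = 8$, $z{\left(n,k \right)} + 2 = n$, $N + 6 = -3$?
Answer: $-11855 - \frac{2 i \sqrt{3}}{21} \approx -11855.0 - 0.16496 i$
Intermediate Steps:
$N = -9$ ($N = -6 - 3 = -9$)
$z{\left(n,k \right)} = -2 + n$
$r{\left(Y,F \right)} = -2 + F$
$f{\left(J \right)} = \frac{2}{-4 + \frac{1}{8 + J}}$ ($f{\left(J \right)} = \frac{2}{-4 + \frac{1}{J + 8}} = \frac{2}{-4 + \frac{1}{8 + J}}$)
$s{\left(p \right)} = - \frac{\sqrt{2} \sqrt{p}}{7}$ ($s{\left(p \right)} = - \frac{\sqrt{p + p}}{7} = - \frac{\sqrt{2 p}}{7} = - \frac{\sqrt{2} \sqrt{p}}{7}$)
$-11855 + s{\left(f{\left(r{\left(-2,-5 \right)} \right)} \right)} = -11855 - \frac{\sqrt{2} \sqrt{\frac{2 \left(-8 - \left(-2 - 5\right)\right)}{31 + 4 \left(-2 - 5\right)}}}{7} = -11855 - \frac{\sqrt{2} \sqrt{\frac{2 \left(-8 - -7\right)}{31 + 4 \left(-7\right)}}}{7} = -11855 - \frac{\sqrt{2} \sqrt{\frac{2 \left(-8 + 7\right)}{31 - 28}}}{7} = -11855 - \frac{\sqrt{2} \sqrt{2 \cdot \frac{1}{3} \left(-1\right)}}{7} = -11855 - \frac{\sqrt{2} \sqrt{- \frac{2}{3}}}{7} = -11855 - \frac{\sqrt{2} \frac{i \sqrt{6}}{3}}{7} = -11855 - \frac{2 i \sqrt{3}}{21}$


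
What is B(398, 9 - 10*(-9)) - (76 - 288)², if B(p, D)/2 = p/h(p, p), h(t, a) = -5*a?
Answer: -224722/5 ≈ -44944.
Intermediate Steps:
B(p, D) = -⅖ (B(p, D) = 2*(p/((-5*p))) = 2*(p*(-1/(5*p))) = 2*(-⅕) = -⅖)
B(398, 9 - 10*(-9)) - (76 - 288)² = -⅖ - (76 - 288)² = -⅖ - 1*(-212)² = -⅖ - 1*44944 = -⅖ - 44944 = -224722/5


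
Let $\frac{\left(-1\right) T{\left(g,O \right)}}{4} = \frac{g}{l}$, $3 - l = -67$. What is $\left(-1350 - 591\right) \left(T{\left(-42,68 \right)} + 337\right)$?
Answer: $- \frac{3293877}{5} \approx -6.5878 \cdot 10^{5}$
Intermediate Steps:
$l = 70$ ($l = 3 - -67 = 3 + 67 = 70$)
$T{\left(g,O \right)} = - \frac{2 g}{35}$ ($T{\left(g,O \right)} = - 4 \frac{g}{70} = - \frac{2 g}{35}$)
$\left(-1350 - 591\right) \left(T{\left(-42,68 \right)} + 337\right) = \left(-1350 - 591\right) \left(\left(- \frac{2}{35}\right) \left(-42\right) + 337\right) = - 1941 \left(\frac{12}{5} + 337\right) = \left(-1941\right) \frac{1697}{5} = - \frac{3293877}{5}$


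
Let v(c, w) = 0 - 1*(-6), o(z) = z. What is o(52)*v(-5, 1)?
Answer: 312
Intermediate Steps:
v(c, w) = 6 (v(c, w) = 0 + 6 = 6)
o(52)*v(-5, 1) = 52*6 = 312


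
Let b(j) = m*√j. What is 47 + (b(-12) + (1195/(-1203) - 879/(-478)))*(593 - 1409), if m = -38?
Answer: -61622439/95839 + 62016*I*√3 ≈ -642.98 + 1.0741e+5*I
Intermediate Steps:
b(j) = -38*√j
47 + (b(-12) + (1195/(-1203) - 879/(-478)))*(593 - 1409) = 47 + (-76*I*√3 + (1195/(-1203) - 879/(-478)))*(593 - 1409) = 47 + (-76*I*√3 + (1195*(-1/1203) - 879*(-1/478)))*(-816) = 47 + (-76*I*√3 + (-1195/1203 + 879/478))*(-816) = 47 + (-76*I*√3 + 486227/575034)*(-816) = 47 + (486227/575034 - 76*I*√3)*(-816) = 47 + (-66126872/95839 + 62016*I*√3) = -61622439/95839 + 62016*I*√3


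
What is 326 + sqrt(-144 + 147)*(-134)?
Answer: 326 - 134*sqrt(3) ≈ 93.905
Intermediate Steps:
326 + sqrt(-144 + 147)*(-134) = 326 + sqrt(3)*(-134) = 326 - 134*sqrt(3)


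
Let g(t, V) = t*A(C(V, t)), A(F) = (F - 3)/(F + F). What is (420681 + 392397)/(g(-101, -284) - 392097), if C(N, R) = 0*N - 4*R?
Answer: -6504624/3137177 ≈ -2.0734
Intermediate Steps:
C(N, R) = -4*R (C(N, R) = 0 - 4*R = -4*R)
A(F) = (-3 + F)/(2*F) (A(F) = (-3 + F)/((2*F)) = (-3 + F)*(1/(2*F)) = (-3 + F)/(2*F))
g(t, V) = 3/8 + t/2 (g(t, V) = t*((-3 - 4*t)/(2*((-4*t)))) = t*((-1/(4*t))*(-3 - 4*t)/2) = t*(-(-3 - 4*t)/(8*t)) = 3/8 + t/2)
(420681 + 392397)/(g(-101, -284) - 392097) = (420681 + 392397)/((3/8 + (½)*(-101)) - 392097) = 813078/((3/8 - 101/2) - 392097) = 813078/(-401/8 - 392097) = 813078/(-3137177/8) = 813078*(-8/3137177) = -6504624/3137177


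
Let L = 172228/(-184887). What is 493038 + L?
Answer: 91156144478/184887 ≈ 4.9304e+5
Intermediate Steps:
L = -172228/184887 (L = 172228*(-1/184887) = -172228/184887 ≈ -0.93153)
493038 + L = 493038 - 172228/184887 = 91156144478/184887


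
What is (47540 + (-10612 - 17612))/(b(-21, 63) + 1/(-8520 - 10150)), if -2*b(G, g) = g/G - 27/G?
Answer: 229491640/10183 ≈ 22537.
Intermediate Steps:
b(G, g) = 27/(2*G) - g/(2*G) (b(G, g) = -(g/G - 27/G)/2 = -(-27/G + g/G)/2 = 27/(2*G) - g/(2*G))
(47540 + (-10612 - 17612))/(b(-21, 63) + 1/(-8520 - 10150)) = (47540 + (-10612 - 17612))/((½)*(27 - 1*63)/(-21) + 1/(-8520 - 10150)) = (47540 - 28224)/((½)*(-1/21)*(27 - 63) + 1/(-18670)) = 19316/((½)*(-1/21)*(-36) - 1/18670) = 19316/(6/7 - 1/18670) = 19316/(112013/130690) = 19316*(130690/112013) = 229491640/10183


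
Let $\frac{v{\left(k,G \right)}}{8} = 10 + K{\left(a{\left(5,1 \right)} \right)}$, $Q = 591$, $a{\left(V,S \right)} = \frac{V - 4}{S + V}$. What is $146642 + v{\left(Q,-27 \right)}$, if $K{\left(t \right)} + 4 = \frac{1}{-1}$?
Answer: $146682$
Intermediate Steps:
$a{\left(V,S \right)} = \frac{-4 + V}{S + V}$
$K{\left(t \right)} = -5$ ($K{\left(t \right)} = -4 + \frac{1}{-1} = -4 - 1 = -5$)
$v{\left(k,G \right)} = 40$ ($v{\left(k,G \right)} = 8 \left(10 - 5\right) = 8 \cdot 5 = 40$)
$146642 + v{\left(Q,-27 \right)} = 146642 + 40 = 146682$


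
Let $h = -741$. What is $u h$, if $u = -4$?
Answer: $2964$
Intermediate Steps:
$u h = \left(-4\right) \left(-741\right) = 2964$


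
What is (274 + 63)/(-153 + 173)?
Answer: 337/20 ≈ 16.850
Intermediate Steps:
(274 + 63)/(-153 + 173) = 337/20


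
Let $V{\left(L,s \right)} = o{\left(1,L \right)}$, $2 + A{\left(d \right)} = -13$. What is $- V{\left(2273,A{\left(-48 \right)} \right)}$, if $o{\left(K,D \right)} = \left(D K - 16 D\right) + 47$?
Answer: $34048$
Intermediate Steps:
$A{\left(d \right)} = -15$ ($A{\left(d \right)} = -2 - 13 = -15$)
$o{\left(K,D \right)} = 47 - 16 D + D K$ ($o{\left(K,D \right)} = \left(- 16 D + D K\right) + 47 = 47 - 16 D + D K$)
$V{\left(L,s \right)} = 47 - 15 L$ ($V{\left(L,s \right)} = 47 - 16 L + L 1 = 47 - 16 L + L = 47 - 15 L$)
$- V{\left(2273,A{\left(-48 \right)} \right)} = - (47 - 34095) = \left(-1\right) \left(-34048\right) = 34048$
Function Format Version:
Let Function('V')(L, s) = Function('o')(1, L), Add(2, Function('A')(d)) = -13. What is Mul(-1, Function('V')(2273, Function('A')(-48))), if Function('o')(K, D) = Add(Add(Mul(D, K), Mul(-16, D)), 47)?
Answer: 34048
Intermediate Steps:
Function('A')(d) = -15 (Function('A')(d) = Add(-2, -13) = -15)
Function('o')(K, D) = Add(47, Mul(-16, D), Mul(D, K)) (Function('o')(K, D) = Add(Add(Mul(-16, D), Mul(D, K)), 47) = Add(47, Mul(-16, D), Mul(D, K)))
Function('V')(L, s) = Add(47, Mul(-15, L)) (Function('V')(L, s) = Add(47, Mul(-16, L), Mul(L, 1)) = Add(47, Mul(-16, L), L) = Add(47, Mul(-15, L)))
Mul(-1, Function('V')(2273, Function('A')(-48))) = Mul(-1, Add(47, Mul(-15, 2273))) = Mul(-1, Add(47, -34095)) = Mul(-1, -34048) = 34048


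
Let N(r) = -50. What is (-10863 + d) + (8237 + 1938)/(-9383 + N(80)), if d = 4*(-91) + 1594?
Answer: -90878264/9433 ≈ -9634.1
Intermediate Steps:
d = 1230 (d = -364 + 1594 = 1230)
(-10863 + d) + (8237 + 1938)/(-9383 + N(80)) = (-10863 + 1230) + (8237 + 1938)/(-9383 - 50) = -9633 + 10175/(-9433) = -9633 + 10175*(-1/9433) = -9633 - 10175/9433 = -90878264/9433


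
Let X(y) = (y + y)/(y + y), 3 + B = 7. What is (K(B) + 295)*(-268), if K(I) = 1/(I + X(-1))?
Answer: -395568/5 ≈ -79114.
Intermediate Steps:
B = 4 (B = -3 + 7 = 4)
X(y) = 1 (X(y) = (2*y)/((2*y)) = (2*y)*(1/(2*y)) = 1)
K(I) = 1/(1 + I) (K(I) = 1/(I + 1) = 1/(1 + I))
(K(B) + 295)*(-268) = (1/(1 + 4) + 295)*(-268) = (1/5 + 295)*(-268) = (1476/5)*(-268) = -395568/5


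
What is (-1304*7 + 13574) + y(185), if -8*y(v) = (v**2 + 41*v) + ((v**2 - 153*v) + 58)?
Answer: -3055/2 ≈ -1527.5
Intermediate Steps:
y(v) = -29/4 + 14*v - v**2/4 (y(v) = -((v**2 + 41*v) + ((v**2 - 153*v) + 58))/8 = -((v**2 + 41*v) + (58 + v**2 - 153*v))/8 = -(58 - 112*v + 2*v**2)/8 = -29/4 + 14*v - v**2/4)
(-1304*7 + 13574) + y(185) = (-1304*7 + 13574) + (-29/4 + 14*185 - 1/4*185**2) = (-9128 + 13574) + (-29/4 + 2590 - 1/4*34225) = 4446 + (-29/4 + 2590 - 34225/4) = 4446 - 11947/2 = -3055/2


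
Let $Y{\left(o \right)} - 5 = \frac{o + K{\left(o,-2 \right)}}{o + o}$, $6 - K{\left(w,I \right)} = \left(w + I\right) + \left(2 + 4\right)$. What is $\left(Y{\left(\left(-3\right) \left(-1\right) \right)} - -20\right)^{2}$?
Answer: $\frac{5776}{9} \approx 641.78$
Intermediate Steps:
$K{\left(w,I \right)} = - I - w$ ($K{\left(w,I \right)} = 6 - \left(\left(w + I\right) + \left(2 + 4\right)\right) = 6 - \left(\left(I + w\right) + 6\right) = 6 - \left(6 + I + w\right) = - I - w$)
$Y{\left(o \right)} = 5 + \frac{1}{o}$ ($Y{\left(o \right)} = 5 + \frac{o - \left(-2 + o\right)}{o + o} = 5 + \frac{o - \left(-2 + o\right)}{2 o} = 5 + 2 \frac{1}{2 o} = 5 + \frac{1}{o}$)
$\left(Y{\left(\left(-3\right) \left(-1\right) \right)} - -20\right)^{2} = \left(\left(5 + \frac{1}{\left(-3\right) \left(-1\right)}\right) - -20\right)^{2} = \left(\left(5 + \frac{1}{3}\right) + 20\right)^{2} = \left(\frac{16}{3} + 20\right)^{2} = \left(\frac{76}{3}\right)^{2} = \frac{5776}{9}$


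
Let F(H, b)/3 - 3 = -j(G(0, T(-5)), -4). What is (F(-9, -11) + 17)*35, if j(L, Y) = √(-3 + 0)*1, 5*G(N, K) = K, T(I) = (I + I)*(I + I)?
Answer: 910 - 105*I*√3 ≈ 910.0 - 181.87*I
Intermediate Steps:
T(I) = 4*I² (T(I) = (2*I)*(2*I) = 4*I²)
G(N, K) = K/5
j(L, Y) = I*√3 (j(L, Y) = √(-3)*1 = (I*√3)*1 = I*√3)
F(H, b) = 9 - 3*I*√3 (F(H, b) = 9 + 3*(-I*√3) = 9 - 3*I*√3)
(F(-9, -11) + 17)*35 = ((9 - 3*I*√3) + 17)*35 = (26 - 3*I*√3)*35 = 910 - 105*I*√3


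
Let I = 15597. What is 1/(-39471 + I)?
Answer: -1/23874 ≈ -4.1887e-5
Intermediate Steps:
1/(-39471 + I) = 1/(-39471 + 15597) = 1/(-23874) = -1/23874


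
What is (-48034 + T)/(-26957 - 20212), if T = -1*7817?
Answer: 18617/15723 ≈ 1.1841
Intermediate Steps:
T = -7817
(-48034 + T)/(-26957 - 20212) = (-48034 - 7817)/(-26957 - 20212) = -55851/(-47169) = -55851*(-1/47169) = 18617/15723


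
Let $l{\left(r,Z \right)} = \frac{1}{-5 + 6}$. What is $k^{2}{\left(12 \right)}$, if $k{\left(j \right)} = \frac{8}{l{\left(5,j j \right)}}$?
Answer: $64$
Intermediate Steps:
$l{\left(r,Z \right)} = 1$ ($l{\left(r,Z \right)} = 1^{-1} = 1$)
$k{\left(j \right)} = 8$ ($k{\left(j \right)} = \frac{8}{1} = 8 \cdot 1 = 8$)
$k^{2}{\left(12 \right)} = 8^{2} = 64$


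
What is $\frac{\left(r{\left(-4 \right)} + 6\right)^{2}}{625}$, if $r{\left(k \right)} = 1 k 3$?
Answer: $\frac{36}{625} \approx 0.0576$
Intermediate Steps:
$r{\left(k \right)} = 3 k$ ($r{\left(k \right)} = k 3 = 3 k$)
$\frac{\left(r{\left(-4 \right)} + 6\right)^{2}}{625} = \frac{\left(3 \left(-4\right) + 6\right)^{2}}{625} = \frac{\left(-12 + 6\right)^{2}}{625} = \frac{\left(-6\right)^{2}}{625} = \frac{1}{625} \cdot 36 = \frac{36}{625}$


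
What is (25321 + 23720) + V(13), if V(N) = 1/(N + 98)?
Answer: 5443552/111 ≈ 49041.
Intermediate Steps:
V(N) = 1/(98 + N)
(25321 + 23720) + V(13) = (25321 + 23720) + 1/(98 + 13) = 49041 + 1/111 = 5443552/111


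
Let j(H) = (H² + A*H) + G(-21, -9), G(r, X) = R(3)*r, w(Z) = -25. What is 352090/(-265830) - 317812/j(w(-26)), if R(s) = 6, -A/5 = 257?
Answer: -2399263703/216810948 ≈ -11.066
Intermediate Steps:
A = -1285 (A = -5*257 = -1285)
G(r, X) = 6*r
j(H) = -126 + H² - 1285*H (j(H) = (H² - 1285*H) + 6*(-21) = (H² - 1285*H) - 126 = -126 + H² - 1285*H)
352090/(-265830) - 317812/j(w(-26)) = 352090/(-265830) - 317812/(-126 + (-25)² - 1285*(-25)) = 352090*(-1/265830) - 317812/(-126 + 625 + 32125) = -35209/26583 - 317812/32624 = -35209/26583 - 317812*1/32624 = -35209/26583 - 79453/8156 = -2399263703/216810948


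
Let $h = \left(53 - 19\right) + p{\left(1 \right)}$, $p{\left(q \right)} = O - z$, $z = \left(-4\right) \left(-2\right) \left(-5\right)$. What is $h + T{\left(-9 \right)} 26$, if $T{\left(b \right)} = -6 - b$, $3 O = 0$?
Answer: $152$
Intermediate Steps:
$z = -40$ ($z = 8 \left(-5\right) = -40$)
$O = 0$ ($O = \frac{1}{3} \cdot 0 = 0$)
$p{\left(q \right)} = 40$ ($p{\left(q \right)} = 0 - -40 = 0 + 40 = 40$)
$h = 74$ ($h = \left(53 - 19\right) + 40 = 34 + 40 = 74$)
$h + T{\left(-9 \right)} 26 = 74 + \left(-6 - -9\right) 26 = 74 + \left(-6 + 9\right) 26 = 74 + 3 \cdot 26 = 74 + 78 = 152$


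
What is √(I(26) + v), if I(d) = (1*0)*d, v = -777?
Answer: I*√777 ≈ 27.875*I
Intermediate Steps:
I(d) = 0 (I(d) = 0*d = 0)
√(I(26) + v) = √(0 - 777) = √(-777) = I*√777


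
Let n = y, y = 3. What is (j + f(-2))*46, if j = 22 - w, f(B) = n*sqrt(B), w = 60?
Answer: -1748 + 138*I*sqrt(2) ≈ -1748.0 + 195.16*I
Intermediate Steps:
n = 3
f(B) = 3*sqrt(B)
j = -38 (j = 22 - 1*60 = 22 - 60 = -38)
(j + f(-2))*46 = (-38 + 3*sqrt(-2))*46 = (-38 + 3*(I*sqrt(2)))*46 = (-38 + 3*I*sqrt(2))*46 = -1748 + 138*I*sqrt(2)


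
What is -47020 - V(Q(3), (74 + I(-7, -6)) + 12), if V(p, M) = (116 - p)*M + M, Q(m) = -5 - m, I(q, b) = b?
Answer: -57020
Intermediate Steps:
V(p, M) = M + M*(116 - p) (V(p, M) = M*(116 - p) + M = M + M*(116 - p))
-47020 - V(Q(3), (74 + I(-7, -6)) + 12) = -47020 - ((74 - 6) + 12)*(117 - (-5 - 1*3)) = -47020 - (68 + 12)*(117 - (-5 - 3)) = -47020 - 80*(117 - 1*(-8)) = -47020 - 80*(117 + 8) = -47020 - 80*125 = -47020 - 1*10000 = -47020 - 10000 = -57020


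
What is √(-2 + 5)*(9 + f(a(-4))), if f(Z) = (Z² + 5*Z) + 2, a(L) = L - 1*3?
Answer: 25*√3 ≈ 43.301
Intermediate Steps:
a(L) = -3 + L (a(L) = L - 3 = -3 + L)
f(Z) = 2 + Z² + 5*Z
√(-2 + 5)*(9 + f(a(-4))) = √(-2 + 5)*(9 + (2 + (-3 - 4)² + 5*(-3 - 4))) = √3*(9 + (2 + (-7)² + 5*(-7))) = √3*(9 + (2 + 49 - 35)) = √3*(9 + 16) = √3*25 = 25*√3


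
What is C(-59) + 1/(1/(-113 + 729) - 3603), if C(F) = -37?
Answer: -82120155/2219447 ≈ -37.000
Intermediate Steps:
C(-59) + 1/(1/(-113 + 729) - 3603) = -37 + 1/(1/(-113 + 729) - 3603) = -37 + 1/(1/616 - 3603) = -37 + 1/(-2219447/616) = -37 - 616/2219447 = -82120155/2219447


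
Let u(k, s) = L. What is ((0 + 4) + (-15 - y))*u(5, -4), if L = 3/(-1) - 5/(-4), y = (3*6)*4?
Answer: 581/4 ≈ 145.25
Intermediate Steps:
y = 72 (y = 18*4 = 72)
L = -7/4 (L = 3*(-1) - 5*(-¼) = -3 + 5/4 = -7/4 ≈ -1.7500)
u(k, s) = -7/4
((0 + 4) + (-15 - y))*u(5, -4) = ((0 + 4) + (-15 - 1*72))*(-7/4) = (4 + (-15 - 72))*(-7/4) = (4 - 87)*(-7/4) = -83*(-7/4) = 581/4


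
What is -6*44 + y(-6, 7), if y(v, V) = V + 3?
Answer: -254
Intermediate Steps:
y(v, V) = 3 + V
-6*44 + y(-6, 7) = -6*44 + (3 + 7) = -264 + 10 = -254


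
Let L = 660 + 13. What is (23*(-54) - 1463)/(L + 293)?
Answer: -2705/966 ≈ -2.8002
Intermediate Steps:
L = 673
(23*(-54) - 1463)/(L + 293) = (23*(-54) - 1463)/(673 + 293) = (-1242 - 1463)/966 = -2705*1/966 = -2705/966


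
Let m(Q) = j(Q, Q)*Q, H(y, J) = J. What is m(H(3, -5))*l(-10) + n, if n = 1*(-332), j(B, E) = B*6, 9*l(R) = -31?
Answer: -2546/3 ≈ -848.67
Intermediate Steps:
l(R) = -31/9 (l(R) = (⅑)*(-31) = -31/9)
j(B, E) = 6*B
n = -332
m(Q) = 6*Q² (m(Q) = (6*Q)*Q = 6*Q²)
m(H(3, -5))*l(-10) + n = (6*(-5)²)*(-31/9) - 332 = (6*25)*(-31/9) - 332 = 150*(-31/9) - 332 = -1550/3 - 332 = -2546/3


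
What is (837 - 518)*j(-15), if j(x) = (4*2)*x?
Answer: -38280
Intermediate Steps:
j(x) = 8*x
(837 - 518)*j(-15) = (837 - 518)*(8*(-15)) = 319*(-120) = -38280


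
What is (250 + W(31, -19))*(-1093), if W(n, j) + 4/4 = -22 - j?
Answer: -268878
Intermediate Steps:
W(n, j) = -23 - j (W(n, j) = -1 + (-22 - j) = -23 - j)
(250 + W(31, -19))*(-1093) = (250 + (-23 - 1*(-19)))*(-1093) = (250 + (-23 + 19))*(-1093) = (250 - 4)*(-1093) = 246*(-1093) = -268878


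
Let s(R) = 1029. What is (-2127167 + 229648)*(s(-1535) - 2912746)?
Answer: 5525038330123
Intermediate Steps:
(-2127167 + 229648)*(s(-1535) - 2912746) = (-2127167 + 229648)*(1029 - 2912746) = -1897519*(-2911717) = 5525038330123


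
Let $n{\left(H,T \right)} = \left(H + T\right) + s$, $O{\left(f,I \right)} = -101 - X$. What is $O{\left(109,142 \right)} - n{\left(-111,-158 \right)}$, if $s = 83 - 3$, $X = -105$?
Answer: $193$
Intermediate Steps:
$s = 80$
$O{\left(f,I \right)} = 4$ ($O{\left(f,I \right)} = -101 - -105 = -101 + 105 = 4$)
$n{\left(H,T \right)} = 80 + H + T$ ($n{\left(H,T \right)} = \left(H + T\right) + 80 = 80 + H + T$)
$O{\left(109,142 \right)} - n{\left(-111,-158 \right)} = 4 - \left(80 - 111 - 158\right) = 4 - -189 = 4 + 189 = 193$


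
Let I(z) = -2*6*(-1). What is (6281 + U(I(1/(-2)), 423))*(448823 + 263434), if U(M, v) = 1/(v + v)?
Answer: 1261579750613/282 ≈ 4.4737e+9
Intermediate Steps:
I(z) = 12 (I(z) = -12*(-1) = 12)
U(M, v) = 1/(2*v)
(6281 + U(I(1/(-2)), 423))*(448823 + 263434) = (6281 + (1/2)/423)*(448823 + 263434) = (6281 + (1/2)*(1/423))*712257 = (6281 + 1/846)*712257 = (5313727/846)*712257 = 1261579750613/282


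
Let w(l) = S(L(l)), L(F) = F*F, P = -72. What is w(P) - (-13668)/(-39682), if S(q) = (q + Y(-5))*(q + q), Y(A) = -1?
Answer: 1066202635470/19841 ≈ 5.3737e+7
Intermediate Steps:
L(F) = F**2
S(q) = 2*q*(-1 + q) (S(q) = (q - 1)*(q + q) = (-1 + q)*(2*q) = 2*q*(-1 + q))
w(l) = 2*l**2*(-1 + l**2)
w(P) - (-13668)/(-39682) = 2*(-72)**2*(-1 + (-72)**2) - (-13668)/(-39682) = 2*5184*(-1 + 5184) - (-13668)*(-1)/39682 = 2*5184*5183 - 1*6834/19841 = 53737344 - 6834/19841 = 1066202635470/19841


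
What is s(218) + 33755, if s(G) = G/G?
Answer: 33756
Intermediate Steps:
s(G) = 1
s(218) + 33755 = 1 + 33755 = 33756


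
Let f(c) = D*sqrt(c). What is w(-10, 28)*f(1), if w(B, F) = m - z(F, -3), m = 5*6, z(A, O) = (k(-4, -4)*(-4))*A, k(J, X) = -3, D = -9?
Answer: 2754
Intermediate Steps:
z(A, O) = 12*A (z(A, O) = (-3*(-4))*A = 12*A)
m = 30
w(B, F) = 30 - 12*F
f(c) = -9*sqrt(c)
w(-10, 28)*f(1) = (30 - 12*28)*(-9*sqrt(1)) = (30 - 336)*(-9*1) = -306*(-9) = 2754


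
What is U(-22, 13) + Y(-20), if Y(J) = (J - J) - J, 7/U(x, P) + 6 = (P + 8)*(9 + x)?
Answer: 5573/279 ≈ 19.975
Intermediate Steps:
U(x, P) = 7/(-6 + (8 + P)*(9 + x)) (U(x, P) = 7/(-6 + (P + 8)*(9 + x)) = 7/(-6 + (8 + P)*(9 + x)))
Y(J) = -J (Y(J) = 0 - J = -J)
U(-22, 13) + Y(-20) = 7/(66 + 8*(-22) + 9*13 + 13*(-22)) - 1*(-20) = 7/(66 - 176 + 117 - 286) + 20 = 7/(-279) + 20 = 7*(-1/279) + 20 = -7/279 + 20 = 5573/279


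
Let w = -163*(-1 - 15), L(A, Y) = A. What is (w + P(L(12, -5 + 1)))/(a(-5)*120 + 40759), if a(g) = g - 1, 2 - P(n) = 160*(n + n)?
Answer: -1230/40039 ≈ -0.030720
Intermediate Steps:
P(n) = 2 - 320*n (P(n) = 2 - 160*(n + n) = 2 - 160*2*n = 2 - 320*n)
a(g) = -1 + g
w = 2608 (w = -163*(-16) = 2608)
(w + P(L(12, -5 + 1)))/(a(-5)*120 + 40759) = (2608 + (2 - 320*12))/((-1 - 5)*120 + 40759) = (2608 + (2 - 3840))/(-6*120 + 40759) = (2608 - 3838)/(-720 + 40759) = -1230/40039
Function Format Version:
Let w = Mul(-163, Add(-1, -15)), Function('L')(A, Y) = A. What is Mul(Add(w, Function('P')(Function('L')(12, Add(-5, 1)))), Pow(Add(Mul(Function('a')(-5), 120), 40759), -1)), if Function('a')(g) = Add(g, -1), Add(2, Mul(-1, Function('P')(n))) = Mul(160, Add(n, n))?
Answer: Rational(-1230, 40039) ≈ -0.030720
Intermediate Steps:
Function('P')(n) = Add(2, Mul(-320, n)) (Function('P')(n) = Add(2, Mul(-1, Mul(160, Add(n, n)))) = Add(2, Mul(-1, Mul(160, Mul(2, n)))) = Add(2, Mul(-1, Mul(320, n))) = Add(2, Mul(-320, n)))
Function('a')(g) = Add(-1, g)
w = 2608 (w = Mul(-163, -16) = 2608)
Mul(Add(w, Function('P')(Function('L')(12, Add(-5, 1)))), Pow(Add(Mul(Function('a')(-5), 120), 40759), -1)) = Mul(Add(2608, Add(2, Mul(-320, 12))), Pow(Add(Mul(Add(-1, -5), 120), 40759), -1)) = Mul(Add(2608, Add(2, -3840)), Pow(Add(Mul(-6, 120), 40759), -1)) = Mul(Add(2608, -3838), Pow(Add(-720, 40759), -1)) = Mul(-1230, Pow(40039, -1)) = Mul(-1230, Rational(1, 40039)) = Rational(-1230, 40039)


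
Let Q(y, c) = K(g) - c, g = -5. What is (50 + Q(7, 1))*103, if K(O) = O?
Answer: 4532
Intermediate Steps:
Q(y, c) = -5 - c
(50 + Q(7, 1))*103 = (50 + (-5 - 1*1))*103 = (50 + (-5 - 1))*103 = (50 - 6)*103 = 44*103 = 4532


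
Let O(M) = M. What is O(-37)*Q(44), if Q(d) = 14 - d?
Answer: 1110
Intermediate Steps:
O(-37)*Q(44) = -37*(14 - 1*44) = -37*(14 - 44) = -37*(-30) = 1110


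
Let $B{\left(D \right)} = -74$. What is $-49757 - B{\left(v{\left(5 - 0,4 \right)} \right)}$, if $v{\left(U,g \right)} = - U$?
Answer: $-49683$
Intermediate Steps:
$-49757 - B{\left(v{\left(5 - 0,4 \right)} \right)} = -49757 - -74 = -49757 + 74 = -49683$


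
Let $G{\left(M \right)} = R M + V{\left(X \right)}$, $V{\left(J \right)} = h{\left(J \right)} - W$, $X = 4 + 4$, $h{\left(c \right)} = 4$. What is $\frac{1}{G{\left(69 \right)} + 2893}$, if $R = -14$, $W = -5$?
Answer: $\frac{1}{1936} \approx 0.00051653$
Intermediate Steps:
$X = 8$
$V{\left(J \right)} = 9$ ($V{\left(J \right)} = 4 - -5 = 4 + 5 = 9$)
$G{\left(M \right)} = 9 - 14 M$ ($G{\left(M \right)} = - 14 M + 9 = 9 - 14 M$)
$\frac{1}{G{\left(69 \right)} + 2893} = \frac{1}{\left(9 - 966\right) + 2893} = \frac{1}{-957 + 2893} = \frac{1}{1936}$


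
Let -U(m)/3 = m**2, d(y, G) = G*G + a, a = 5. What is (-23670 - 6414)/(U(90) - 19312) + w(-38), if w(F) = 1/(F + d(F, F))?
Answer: 10623034/15384133 ≈ 0.69052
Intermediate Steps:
d(y, G) = 5 + G**2 (d(y, G) = G*G + 5 = G**2 + 5 = 5 + G**2)
U(m) = -3*m**2
w(F) = 1/(5 + F + F**2) (w(F) = 1/(F + (5 + F**2)) = 1/(5 + F + F**2))
(-23670 - 6414)/(U(90) - 19312) + w(-38) = (-23670 - 6414)/(-3*90**2 - 19312) + 1/(5 - 38 + (-38)**2) = -30084/(-3*8100 - 19312) + 1/(5 - 38 + 1444) = -30084/(-24300 - 19312) + 1/1411 = -30084/(-43612) + 1/1411 = -30084*(-1/43612) + 1/1411 = 7521/10903 + 1/1411 = 10623034/15384133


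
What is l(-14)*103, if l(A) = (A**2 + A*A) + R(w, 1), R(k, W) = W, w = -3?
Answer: 40479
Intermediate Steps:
l(A) = 1 + 2*A**2 (l(A) = (A**2 + A*A) + 1 = (A**2 + A**2) + 1 = 2*A**2 + 1 = 1 + 2*A**2)
l(-14)*103 = (1 + 2*(-14)**2)*103 = (1 + 2*196)*103 = (1 + 392)*103 = 393*103 = 40479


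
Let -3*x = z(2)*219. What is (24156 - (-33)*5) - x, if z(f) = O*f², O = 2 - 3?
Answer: 24029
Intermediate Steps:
O = -1
z(f) = -f²
x = 292 (x = -(-1*2²)*219/3 = -(-1*4)*219/3 = -(-4)*219/3 = -⅓*(-876) = 292)
(24156 - (-33)*5) - x = (24156 - (-33)*5) - 1*292 = (24156 - 1*(-165)) - 292 = (24156 + 165) - 292 = 24321 - 292 = 24029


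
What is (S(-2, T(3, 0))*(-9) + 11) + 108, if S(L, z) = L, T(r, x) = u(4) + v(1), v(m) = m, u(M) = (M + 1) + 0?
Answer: 137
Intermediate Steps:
u(M) = 1 + M (u(M) = (1 + M) + 0 = 1 + M)
T(r, x) = 6 (T(r, x) = (1 + 4) + 1 = 5 + 1 = 6)
(S(-2, T(3, 0))*(-9) + 11) + 108 = (-2*(-9) + 11) + 108 = (18 + 11) + 108 = 29 + 108 = 137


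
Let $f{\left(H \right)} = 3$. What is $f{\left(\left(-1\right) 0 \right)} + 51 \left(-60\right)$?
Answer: $-3057$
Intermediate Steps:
$f{\left(\left(-1\right) 0 \right)} + 51 \left(-60\right) = 3 + 51 \left(-60\right) = 3 - 3060 = -3057$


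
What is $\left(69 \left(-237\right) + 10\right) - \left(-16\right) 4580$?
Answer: $56937$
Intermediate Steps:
$\left(69 \left(-237\right) + 10\right) - \left(-16\right) 4580 = \left(-16353 + 10\right) - -73280 = -16343 + 73280 = 56937$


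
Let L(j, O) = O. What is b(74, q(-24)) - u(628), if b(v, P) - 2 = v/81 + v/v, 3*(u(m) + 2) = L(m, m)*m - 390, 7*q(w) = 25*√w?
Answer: -10637359/81 ≈ -1.3133e+5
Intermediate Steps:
q(w) = 25*√w/7 (q(w) = (25*√w)/7 = 25*√w/7)
u(m) = -132 + m²/3 (u(m) = -2 + (m*m - 390)/3 = -2 + (m² - 390)/3 = -2 + (-390 + m²)/3 = -2 + (-130 + m²/3) = -132 + m²/3)
b(v, P) = 3 + v/81 (b(v, P) = 2 + (v/81 + v/v) = 2 + (v*(1/81) + 1) = 2 + (v/81 + 1) = 2 + (1 + v/81) = 3 + v/81)
b(74, q(-24)) - u(628) = (3 + (1/81)*74) - (-132 + (⅓)*628²) = (3 + 74/81) - (-132 + (⅓)*394384) = 317/81 - (-132 + 394384/3) = 317/81 - 1*393988/3 = 317/81 - 393988/3 = -10637359/81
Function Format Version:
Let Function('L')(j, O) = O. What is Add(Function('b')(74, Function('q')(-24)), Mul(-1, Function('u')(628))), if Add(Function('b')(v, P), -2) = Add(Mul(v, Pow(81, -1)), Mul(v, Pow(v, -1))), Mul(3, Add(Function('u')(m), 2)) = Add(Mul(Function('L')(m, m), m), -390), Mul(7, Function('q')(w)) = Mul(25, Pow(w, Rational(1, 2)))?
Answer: Rational(-10637359, 81) ≈ -1.3133e+5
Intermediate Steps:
Function('q')(w) = Mul(Rational(25, 7), Pow(w, Rational(1, 2))) (Function('q')(w) = Mul(Rational(1, 7), Mul(25, Pow(w, Rational(1, 2)))) = Mul(Rational(25, 7), Pow(w, Rational(1, 2))))
Function('u')(m) = Add(-132, Mul(Rational(1, 3), Pow(m, 2))) (Function('u')(m) = Add(-2, Mul(Rational(1, 3), Add(Mul(m, m), -390))) = Add(-2, Mul(Rational(1, 3), Add(Pow(m, 2), -390))) = Add(-2, Mul(Rational(1, 3), Add(-390, Pow(m, 2)))) = Add(-2, Add(-130, Mul(Rational(1, 3), Pow(m, 2)))) = Add(-132, Mul(Rational(1, 3), Pow(m, 2))))
Function('b')(v, P) = Add(3, Mul(Rational(1, 81), v)) (Function('b')(v, P) = Add(2, Add(Mul(v, Pow(81, -1)), Mul(v, Pow(v, -1)))) = Add(2, Add(Mul(v, Rational(1, 81)), 1)) = Add(2, Add(Mul(Rational(1, 81), v), 1)) = Add(2, Add(1, Mul(Rational(1, 81), v))) = Add(3, Mul(Rational(1, 81), v)))
Add(Function('b')(74, Function('q')(-24)), Mul(-1, Function('u')(628))) = Add(Add(3, Mul(Rational(1, 81), 74)), Mul(-1, Add(-132, Mul(Rational(1, 3), Pow(628, 2))))) = Add(Add(3, Rational(74, 81)), Mul(-1, Add(-132, Mul(Rational(1, 3), 394384)))) = Add(Rational(317, 81), Mul(-1, Add(-132, Rational(394384, 3)))) = Add(Rational(317, 81), Mul(-1, Rational(393988, 3))) = Add(Rational(317, 81), Rational(-393988, 3)) = Rational(-10637359, 81)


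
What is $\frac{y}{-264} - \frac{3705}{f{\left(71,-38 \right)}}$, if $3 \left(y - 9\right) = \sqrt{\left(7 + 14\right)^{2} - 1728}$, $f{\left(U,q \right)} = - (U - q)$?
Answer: $\frac{325713}{9592} - \frac{i \sqrt{143}}{264} \approx 33.957 - 0.045296 i$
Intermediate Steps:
$f{\left(U,q \right)} = q - U$
$y = 9 + i \sqrt{143}$ ($y = 9 + \frac{\sqrt{\left(7 + 14\right)^{2} - 1728}}{3} = 9 + \frac{\sqrt{21^{2} - 1728}}{3} = 9 + \frac{\sqrt{441 - 1728}}{3} = 9 + \frac{\sqrt{-1287}}{3} = 9 + \frac{3 i \sqrt{143}}{3} = 9 + i \sqrt{143} \approx 9.0 + 11.958 i$)
$\frac{y}{-264} - \frac{3705}{f{\left(71,-38 \right)}} = \frac{9 + i \sqrt{143}}{-264} - \frac{3705}{-38 - 71} = \left(9 + i \sqrt{143}\right) \left(- \frac{1}{264}\right) - \frac{3705}{-38 - 71} = \left(- \frac{3}{88} - \frac{i \sqrt{143}}{264}\right) - \frac{3705}{-109} = \left(- \frac{3}{88} - \frac{i \sqrt{143}}{264}\right) - - \frac{3705}{109} = \left(- \frac{3}{88} - \frac{i \sqrt{143}}{264}\right) + \frac{3705}{109} = \frac{325713}{9592} - \frac{i \sqrt{143}}{264}$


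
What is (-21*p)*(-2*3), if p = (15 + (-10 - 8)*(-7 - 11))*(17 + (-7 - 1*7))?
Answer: 128142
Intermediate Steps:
p = 1017 (p = (15 - 18*(-18))*(17 + (-7 - 7)) = (15 + 324)*(17 - 14) = 339*3 = 1017)
(-21*p)*(-2*3) = (-21*1017)*(-2*3) = -21357*(-6) = 128142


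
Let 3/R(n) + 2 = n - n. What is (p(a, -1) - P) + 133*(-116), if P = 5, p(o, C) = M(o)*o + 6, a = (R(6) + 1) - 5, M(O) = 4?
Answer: -15449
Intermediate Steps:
R(n) = -3/2 (R(n) = 3/(-2 + (n - n)) = 3/(-2 + 0) = 3/(-2) = 3*(-½) = -3/2)
a = -11/2 (a = (-3/2 + 1) - 5 = -½ - 5 = -11/2 ≈ -5.5000)
p(o, C) = 6 + 4*o (p(o, C) = 4*o + 6 = 6 + 4*o)
(p(a, -1) - P) + 133*(-116) = ((6 + 4*(-11/2)) - 1*5) + 133*(-116) = ((6 - 22) - 5) - 15428 = (-16 - 5) - 15428 = -21 - 15428 = -15449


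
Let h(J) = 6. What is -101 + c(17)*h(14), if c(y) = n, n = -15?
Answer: -191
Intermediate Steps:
c(y) = -15
-101 + c(17)*h(14) = -101 - 15*6 = -101 - 90 = -191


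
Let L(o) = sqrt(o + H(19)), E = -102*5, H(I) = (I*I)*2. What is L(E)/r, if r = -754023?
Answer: -2*sqrt(53)/754023 ≈ -1.9310e-5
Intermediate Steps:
H(I) = 2*I**2 (H(I) = I**2*2 = 2*I**2)
E = -510
L(o) = sqrt(722 + o) (L(o) = sqrt(o + 2*19**2) = sqrt(o + 2*361) = sqrt(o + 722) = sqrt(722 + o))
L(E)/r = sqrt(722 - 510)/(-754023) = sqrt(212)*(-1/754023) = (2*sqrt(53))*(-1/754023) = -2*sqrt(53)/754023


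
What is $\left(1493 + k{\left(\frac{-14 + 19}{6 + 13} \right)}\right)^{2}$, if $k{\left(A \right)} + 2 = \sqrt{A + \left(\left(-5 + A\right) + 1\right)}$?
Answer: $\frac{\left(28329 + i \sqrt{1254}\right)^{2}}{361} \approx 2.2231 \cdot 10^{6} + 5557.8 i$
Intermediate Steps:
$k{\left(A \right)} = -2 + \sqrt{-4 + 2 A}$ ($k{\left(A \right)} = -2 + \sqrt{A + \left(\left(-5 + A\right) + 1\right)} = -2 + \sqrt{A + \left(-4 + A\right)} = -2 + \sqrt{-4 + 2 A}$)
$\left(1493 + k{\left(\frac{-14 + 19}{6 + 13} \right)}\right)^{2} = \left(1493 - \left(2 - \sqrt{-4 + 2 \frac{-14 + 19}{6 + 13}}\right)\right)^{2} = \left(1493 - \left(2 - \sqrt{-4 + 2 \cdot \frac{5}{19}}\right)\right)^{2} = \left(1493 - \left(2 - \sqrt{-4 + \frac{10}{19}}\right)\right)^{2} = \left(1493 - \left(2 - \sqrt{- \frac{66}{19}}\right)\right)^{2} = \left(1493 - \left(2 - \frac{i \sqrt{1254}}{19}\right)\right)^{2} = \left(1491 + \frac{i \sqrt{1254}}{19}\right)^{2}$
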